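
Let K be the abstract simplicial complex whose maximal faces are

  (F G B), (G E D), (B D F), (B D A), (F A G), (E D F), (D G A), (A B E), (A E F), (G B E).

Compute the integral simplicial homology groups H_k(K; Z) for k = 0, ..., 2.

H_0 ≅ Z,  H_1 ≅ Z/2,  H_2 = 0.

Order the vertices as A < B < D < E < F < G. Listing each simplex with vertices in this order, K has dimension 2 with simplices:

  0-simplices (6): A, B, D, E, F, G
  1-simplices (15): AB, AD, AE, AF, AG, BD, BE, BF, BG, DE, DF, DG, EF, EG, FG
  2-simplices (10): ABD, ABE, ADG, AEF, AFG, BDF, BEG, BFG, DEF, DEG

giving chain groups C_0 ≅ Z^6, C_1 ≅ Z^15, C_2 ≅ Z^10.

∂_1: C_1 → C_0 sends each edge [p,q] (with p < q) to q − p. For instance
  ∂DE = E − D.
This gives a 6×15 integer matrix of rank 5; reducing to Smith normal form yields diagonal entries (1,1,1,1,1).

The boundary map ∂_2: C_2 → C_1 maps a triangle to the signed sum of its edges. For instance
  ∂BFG = FG − BG + BF,
  ∂DEF = EF − DF + DE.
The 15×10 boundary matrix has rank 10 and Smith normal form diag(1,1,1,1,1,1,1,1,1,2).

Computing H_k = (kernel of ∂_k) / (image of ∂_{k+1}):

  H_0: rank C_0 − rank ∂_1 = 6 − 5 = 1, and the invariant factors of ∂_1 are all 1, so H_0 ≅ Z.
  H_1: rank ker ∂_1 − rank ∂_2 = (15 − 5) − 10 = 0, and ∂_2 has invariant factor 2 > 1, so H_1 ≅ Z/2.
  H_2: rank ker ∂_2 − rank ∂_3 = (10 − 10) − 0 = 0, and there is no ∂_3, so H_2 ≅ 0.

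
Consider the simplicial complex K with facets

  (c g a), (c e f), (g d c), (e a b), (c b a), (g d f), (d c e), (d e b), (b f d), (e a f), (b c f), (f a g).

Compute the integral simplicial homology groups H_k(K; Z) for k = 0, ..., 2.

H_0 = Z,  H_1 = Z/2,  H_2 = 0.

We work with the vertex ordering a < b < c < d < e < f < g. The simplices of K, each written with vertices in increasing order, are:

  0-simplices (7): a, b, c, d, e, f, g
  1-simplices (18): ab, ac, ae, af, ag, bc, bd, be, bf, cd, ce, cf, cg, de, df, dg, ef, fg
  2-simplices (12): abc, abe, acg, aef, afg, bcf, bde, bdf, cde, cdg, cef, dfg

giving chain groups C_0 ≅ Z^7, C_1 ≅ Z^18, C_2 ≅ Z^12.

∂_1: C_1 → C_0 maps an edge to its endpoints' difference, ∂[p,q] = q − p.
The resulting 7×18 matrix has rank 6, and its Smith normal form has invariant factors (1,1,1,1,1,1).

Boundary ∂_2: C_2 → C_1 maps a triangle to the signed sum of its edges. For instance
  ∂afg = fg − ag + af,
  ∂aef = ef − af + ae.
The 18×12 boundary matrix has rank 12 and Smith normal form diag(1,1,1,1,1,1,1,1,1,1,1,2).

Now H_k = ker ∂_k / im ∂_{k+1}, so:

  H_0: rank C_0 − rank ∂_1 = 7 − 6 = 1, and the invariant factors of ∂_1 are all 1, so H_0 ≅ Z.
  H_1: rank ker ∂_1 − rank ∂_2 = (18 − 6) − 12 = 0, and ∂_2 has invariant factor 2 > 1, so H_1 ≅ Z/2.
  H_2: rank ker ∂_2 − rank ∂_3 = (12 − 12) − 0 = 0, and there is no ∂_3, so H_2 ≅ 0.

(K is a triangulation of the real projective plane RP^2.)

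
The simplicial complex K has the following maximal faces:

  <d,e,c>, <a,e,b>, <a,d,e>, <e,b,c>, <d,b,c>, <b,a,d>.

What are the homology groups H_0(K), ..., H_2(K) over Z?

We work with the vertex ordering a < b < c < d < e. The simplices of K, each written with vertices in increasing order, are:

  0-simplices (5): a, b, c, d, e
  1-simplices (9): ab, ad, ae, bc, bd, be, cd, ce, de
  2-simplices (6): abd, abe, ade, bcd, bce, cde

giving chain groups C_0 ≅ Z^5, C_1 ≅ Z^9, C_2 ≅ Z^6.

∂_1: C_1 → C_0 is given by ∂[p,q] = [q] − [p].
This gives a 5×9 integer matrix of rank 4; reducing to Smith normal form yields diagonal entries (1,1,1,1).

∂_2: C_2 → C_1 acts by ∂[p,q,r] = [q,r] − [p,r] + [p,q]. For instance
  ∂cde = de − ce + cd,
  ∂bcd = cd − bd + bc.
As a 9×6 matrix over Z this has rank 5, with invariant factors (1,1,1,1,1).

Computing H_k = (kernel of ∂_k) / (image of ∂_{k+1}):

  H_0: rank C_0 − rank ∂_1 = 5 − 4 = 1, and the invariant factors of ∂_1 are all 1, so H_0 ≅ Z.
  H_1: rank ker ∂_1 − rank ∂_2 = (9 − 4) − 5 = 0, and the invariant factors of ∂_2 are all 1, so H_1 ≅ 0.
  H_2: rank ker ∂_2 − rank ∂_3 = (6 − 5) − 0 = 1, and there is no ∂_3, so H_2 ≅ Z.

(K is a triangulation of the 2-sphere S^2.)

H_0 ≅ Z,  H_1 = 0,  H_2 ≅ Z.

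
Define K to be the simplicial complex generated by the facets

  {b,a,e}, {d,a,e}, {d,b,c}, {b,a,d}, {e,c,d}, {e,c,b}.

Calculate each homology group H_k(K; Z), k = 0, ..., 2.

H_0 = Z,  H_1 = 0,  H_2 = Z.

Fix the vertex order a < b < c < d < e and write every simplex with vertices in increasing order. Then dim K = 2 and the simplices of K are:

  0-simplices (5): a, b, c, d, e
  1-simplices (9): ab, ad, ae, bc, bd, be, cd, ce, de
  2-simplices (6): abd, abe, ade, bcd, bce, cde

Hence C_0 ≅ Z^5, C_1 ≅ Z^9, C_2 ≅ Z^6.

∂_1: C_1 → C_0 maps an edge to its endpoints' difference, ∂[p,q] = q − p. For instance
  ∂de = e − d.
The 5×9 boundary matrix has rank 4 and Smith normal form diag(1,1,1,1).

The boundary map ∂_2: C_2 → C_1 maps a triangle to the signed sum of its edges. For instance
  ∂cde = de − ce + cd,
  ∂ade = de − ae + ad.
This gives a 9×6 integer matrix of rank 5; reducing to Smith normal form yields diagonal entries (1,1,1,1,1).

Now H_k = ker ∂_k / im ∂_{k+1}, so:

  H_0: rank C_0 − rank ∂_1 = 5 − 4 = 1, and the invariant factors of ∂_1 are all 1, so H_0 ≅ Z.
  H_1: rank ker ∂_1 − rank ∂_2 = (9 − 4) − 5 = 0, and the invariant factors of ∂_2 are all 1, so H_1 ≅ 0.
  H_2: rank ker ∂_2 − rank ∂_3 = (6 − 5) − 0 = 1, and there is no ∂_3, so H_2 ≅ Z.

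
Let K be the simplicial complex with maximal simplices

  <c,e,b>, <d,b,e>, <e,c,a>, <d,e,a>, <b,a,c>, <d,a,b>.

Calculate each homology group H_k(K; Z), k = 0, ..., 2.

H_0 = Z,  H_1 = 0,  H_2 = Z.

Take the total order a < b < c < d < e on the vertex set. Then K (dimension 2) consists of the simplices:

  0-simplices (5): a, b, c, d, e
  1-simplices (9): ab, ac, ad, ae, bc, bd, be, ce, de
  2-simplices (6): abc, abd, ace, ade, bce, bde

so the chain groups are C_0 ≅ Z^5, C_1 ≅ Z^9, C_2 ≅ Z^6.

The boundary map ∂_1: C_1 → C_0 sends each edge [p,q] (with p < q) to q − p. For instance
  ∂ab = b − a.
As a 5×9 matrix over Z this has rank 4, with invariant factors (1,1,1,1).

Boundary ∂_2: C_2 → C_1 acts by ∂[p,q,r] = [q,r] − [p,r] + [p,q]. For instance
  ∂abc = bc − ac + ab,
  ∂ace = ce − ae + ac.
This gives a 9×6 integer matrix of rank 5; reducing to Smith normal form yields diagonal entries (1,1,1,1,1).

Reading off H_k = ker ∂_k / im ∂_{k+1}:

  H_0: rank C_0 − rank ∂_1 = 5 − 4 = 1, and the invariant factors of ∂_1 are all 1, so H_0 = Z.
  H_1: rank ker ∂_1 − rank ∂_2 = (9 − 4) − 5 = 0, and the invariant factors of ∂_2 are all 1, so H_1 = 0.
  H_2: rank ker ∂_2 − rank ∂_3 = (6 − 5) − 0 = 1, and there is no ∂_3, so H_2 = Z.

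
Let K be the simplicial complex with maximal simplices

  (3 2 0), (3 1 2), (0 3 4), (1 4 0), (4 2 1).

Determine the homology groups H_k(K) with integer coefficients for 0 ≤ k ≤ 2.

H_0 ≅ Z,  H_1 ≅ Z,  H_2 = 0.

Take the total order 0 < 1 < 2 < 3 < 4 on the vertex set. Then K (dimension 2) consists of the simplices:

  0-simplices (5): [0], [1], [2], [3], [4]
  1-simplices (10): [0,1], [0,2], [0,3], [0,4], [1,2], [1,3], [1,4], [2,3], [2,4], [3,4]
  2-simplices (5): [0,1,4], [0,2,3], [0,3,4], [1,2,3], [1,2,4]

so the chain groups are C_0 ≅ Z^5, C_1 ≅ Z^10, C_2 ≅ Z^5.

∂_1: C_1 → C_0 is given by ∂[p,q] = [q] − [p].
The resulting 5×10 matrix has rank 4, and its Smith normal form has invariant factors (1,1,1,1).

Boundary ∂_2: C_2 → C_1 maps a triangle to the signed sum of its edges. For instance
  ∂[0,2,3] = [2,3] − [0,3] + [0,2],
  ∂[0,1,4] = [1,4] − [0,4] + [0,1].
As a 10×5 matrix over Z this has rank 5, with invariant factors (1,1,1,1,1).

Now H_k = ker ∂_k / im ∂_{k+1}, so:

  H_0: rank C_0 − rank ∂_1 = 5 − 4 = 1, and the invariant factors of ∂_1 are all 1, so H_0 = Z.
  H_1: rank ker ∂_1 − rank ∂_2 = (10 − 4) − 5 = 1, and the invariant factors of ∂_2 are all 1, so H_1 = Z.
  H_2: rank ker ∂_2 − rank ∂_3 = (5 − 5) − 0 = 0, and there is no ∂_3, so H_2 = 0.

As a check, the Euler characteristic is 5 − 10 + 5 = 0, which agrees with 1 − 1 + 0 = 0.
(K is a triangulation of the Möbius band.)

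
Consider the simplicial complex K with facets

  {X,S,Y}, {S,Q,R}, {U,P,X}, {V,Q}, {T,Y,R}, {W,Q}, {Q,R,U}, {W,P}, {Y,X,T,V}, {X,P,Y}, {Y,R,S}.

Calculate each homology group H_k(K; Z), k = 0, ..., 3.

H_0 ≅ Z,  H_1 ≅ Z^3,  H_2 = 0,  H_3 = 0.

We work with the vertex ordering P < Q < R < S < T < U < V < W < X < Y. The simplices of K, each written with vertices in increasing order, are:

  0-simplices (10): P, Q, R, S, T, U, V, W, X, Y
  1-simplices (22): PU, PW, PX, PY, QR, QS, QU, QV, QW, RS, RT, RU, RY, SX, SY, TV, TX, TY, UX, VX, VY, XY
  2-simplices (11): PUX, PXY, QRS, QRU, RSY, RTY, SXY, TVX, TVY, TXY, VXY
  3-simplices (1): TVXY

Hence C_0 ≅ Z^10, C_1 ≅ Z^22, C_2 ≅ Z^11, C_3 ≅ Z^1.

The boundary map ∂_1: C_1 → C_0 is given by ∂[p,q] = [q] − [p]. For instance
  ∂QV = V − Q.
As a 10×22 matrix over Z this has rank 9, with invariant factors (1,1,1,1,1,1,1,1,1).

The boundary map ∂_2: C_2 → C_1 sends each 2-simplex [p,q,r] to [q,r] − [p,r] + [p,q]. For instance
  ∂RTY = TY − RY + RT,
  ∂RSY = SY − RY + RS.
The 22×11 boundary matrix has rank 10 and Smith normal form diag(1,1,1,1,1,1,1,1,1,1).

∂_3: C_3 → C_2 sends each 3-simplex σ to the alternating sum Σ_i (−1)^i (σ with its i-th vertex removed). For instance
  ∂TVXY = VXY − TXY + TVY − TVX.
The resulting 11×1 matrix has rank 1, and its Smith normal form has invariant factors (1).

Now H_k = ker ∂_k / im ∂_{k+1}, so:

  H_0: rank C_0 − rank ∂_1 = 10 − 9 = 1, and the invariant factors of ∂_1 are all 1, so H_0 ≅ Z.
  H_1: rank ker ∂_1 − rank ∂_2 = (22 − 9) − 10 = 3, and the invariant factors of ∂_2 are all 1, so H_1 ≅ Z^3.
  H_2: rank ker ∂_2 − rank ∂_3 = (11 − 10) − 1 = 0, and the invariant factors of ∂_3 are all 1, so H_2 ≅ 0.
  H_3: rank ker ∂_3 − rank ∂_4 = (1 − 1) − 0 = 0, and there is no ∂_4, so H_3 ≅ 0.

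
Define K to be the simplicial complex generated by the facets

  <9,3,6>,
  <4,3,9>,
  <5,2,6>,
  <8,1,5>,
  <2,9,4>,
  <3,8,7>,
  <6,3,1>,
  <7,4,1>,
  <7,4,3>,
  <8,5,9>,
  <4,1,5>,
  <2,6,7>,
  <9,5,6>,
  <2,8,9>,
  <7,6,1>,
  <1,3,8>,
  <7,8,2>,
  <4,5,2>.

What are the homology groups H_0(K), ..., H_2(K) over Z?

We work with the vertex ordering 1 < 2 < 3 < 4 < 5 < 6 < 7 < 8 < 9. The simplices of K, each written with vertices in increasing order, are:

  0-simplices (9): [1], [2], [3], [4], [5], [6], [7], [8], [9]
  1-simplices (27): (27 of them)
  2-simplices (18): [1,3,6], [1,3,8], [1,4,5], [1,4,7], [1,5,8], [1,6,7], [2,4,5], [2,4,9], [2,5,6], [2,6,7], [2,7,8], [2,8,9], [3,4,7], [3,4,9], [3,6,9], [3,7,8], [5,6,9], [5,8,9]

giving chain groups C_0 ≅ Z^9, C_1 ≅ Z^27, C_2 ≅ Z^18.

Boundary ∂_1: C_1 → C_0 sends each edge [p,q] (with p < q) to q − p. For instance
  ∂[2,5] = [5] − [2].
This gives a 9×27 integer matrix of rank 8; reducing to Smith normal form yields diagonal entries (1,1,1,1,1,1,1,1).

Boundary ∂_2: C_2 → C_1 sends each 2-simplex [p,q,r] to [q,r] − [p,r] + [p,q]. For instance
  ∂[3,6,9] = [6,9] − [3,9] + [3,6],
  ∂[3,4,9] = [4,9] − [3,9] + [3,4].
The 27×18 boundary matrix has rank 18 and Smith normal form diag(1,1,1,1,1,1,1,1,1,1,1,1,1,1,1,1,1,2).

Now H_k = ker ∂_k / im ∂_{k+1}, so:

  H_0: rank C_0 − rank ∂_1 = 9 − 8 = 1, and the invariant factors of ∂_1 are all 1, so H_0 = Z.
  H_1: rank ker ∂_1 − rank ∂_2 = (27 − 8) − 18 = 1, and ∂_2 has invariant factor 2 > 1, so H_1 = Z ⊕ Z/2Z.
  H_2: rank ker ∂_2 − rank ∂_3 = (18 − 18) − 0 = 0, and there is no ∂_3, so H_2 = 0.

H_0 = Z,  H_1 = Z ⊕ Z/2Z,  H_2 = 0.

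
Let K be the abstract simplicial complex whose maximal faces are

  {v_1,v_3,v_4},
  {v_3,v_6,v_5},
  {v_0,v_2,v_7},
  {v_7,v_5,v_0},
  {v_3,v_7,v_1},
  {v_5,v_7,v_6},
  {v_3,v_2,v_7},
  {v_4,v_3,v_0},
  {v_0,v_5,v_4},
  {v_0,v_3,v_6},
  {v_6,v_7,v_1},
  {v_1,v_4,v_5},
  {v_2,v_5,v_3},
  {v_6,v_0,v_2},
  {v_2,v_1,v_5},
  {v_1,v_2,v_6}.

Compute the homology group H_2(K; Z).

H_2 = Z.

K has 8 vertices, 24 edges, 16 triangles.
rank ∂_2 = 15, rank ∂_3 = 0 ⇒ b_2 = 16 − 15 − 0 = 1. So H_2 = Z.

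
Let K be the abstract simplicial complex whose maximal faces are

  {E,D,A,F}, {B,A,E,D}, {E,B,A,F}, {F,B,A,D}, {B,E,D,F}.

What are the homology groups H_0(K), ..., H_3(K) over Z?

We work with the vertex ordering A < B < D < E < F. The simplices of K, each written with vertices in increasing order, are:

  0-simplices (5): A, B, D, E, F
  1-simplices (10): AB, AD, AE, AF, BD, BE, BF, DE, DF, EF
  2-simplices (10): ABD, ABE, ABF, ADE, ADF, AEF, BDE, BDF, BEF, DEF
  3-simplices (5): ABDE, ABDF, ABEF, ADEF, BDEF

Hence C_0 ≅ Z^5, C_1 ≅ Z^10, C_2 ≅ Z^10, C_3 ≅ Z^5.

Boundary ∂_1: C_1 → C_0 is given by ∂[p,q] = [q] − [p]. For instance
  ∂BE = E − B.
As a 5×10 matrix over Z this has rank 4, with invariant factors (1,1,1,1).

Boundary ∂_2: C_2 → C_1 maps a triangle to the signed sum of its edges. For instance
  ∂BEF = EF − BF + BE,
  ∂ADE = DE − AE + AD.
As a 10×10 matrix over Z this has rank 6, with invariant factors (1,1,1,1,1,1).

The boundary map ∂_3: C_3 → C_2 sends each 3-simplex σ to the alternating sum Σ_i (−1)^i (σ with its i-th vertex removed). For instance
  ∂ABDF = BDF − ADF + ABF − ABD,
  ∂ABEF = BEF − AEF + ABF − ABE.
The resulting 10×5 matrix has rank 4, and its Smith normal form has invariant factors (1,1,1,1).

Now H_k = ker ∂_k / im ∂_{k+1}, so:

  H_0: rank C_0 − rank ∂_1 = 5 − 4 = 1, and the invariant factors of ∂_1 are all 1, so H_0 ≅ Z.
  H_1: rank ker ∂_1 − rank ∂_2 = (10 − 4) − 6 = 0, and the invariant factors of ∂_2 are all 1, so H_1 ≅ 0.
  H_2: rank ker ∂_2 − rank ∂_3 = (10 − 6) − 4 = 0, and the invariant factors of ∂_3 are all 1, so H_2 ≅ 0.
  H_3: rank ker ∂_3 − rank ∂_4 = (5 − 4) − 0 = 1, and there is no ∂_4, so H_3 ≅ Z.

H_0 = Z,  H_1 = 0,  H_2 = 0,  H_3 = Z.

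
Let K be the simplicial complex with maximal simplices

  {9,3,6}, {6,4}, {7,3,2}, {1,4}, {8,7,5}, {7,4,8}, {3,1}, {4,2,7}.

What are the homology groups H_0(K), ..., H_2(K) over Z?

K has 9 vertices, 15 edges, 5 triangles.
rank ∂_0 = 0, rank ∂_1 = 8 ⇒ b_0 = 9 − 0 − 8 = 1; all invariant factors of ∂_1 are 1 so no torsion. So H_0 = Z.
rank ∂_1 = 8, rank ∂_2 = 5 ⇒ b_1 = 15 − 8 − 5 = 2; all invariant factors of ∂_2 are 1 so no torsion. So H_1 = Z^2.
rank ∂_2 = 5, rank ∂_3 = 0 ⇒ b_2 = 5 − 5 − 0 = 0. So H_2 = 0.

H_0 ≅ Z,  H_1 ≅ Z^2,  H_2 = 0.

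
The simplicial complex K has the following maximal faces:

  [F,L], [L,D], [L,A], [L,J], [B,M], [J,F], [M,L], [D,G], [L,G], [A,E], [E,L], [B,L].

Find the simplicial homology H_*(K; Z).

Take the total order A < B < D < E < F < G < J < L < M on the vertex set. Then K (dimension 1) consists of the simplices:

  0-simplices (9): A, B, D, E, F, G, J, L, M
  1-simplices (12): AE, AL, BL, BM, DG, DL, EL, FJ, FL, GL, JL, LM

so the chain groups are C_0 ≅ Z^9, C_1 ≅ Z^12.

Boundary ∂_1: C_1 → C_0 is given by ∂[p,q] = [q] − [p].
This gives a 9×12 integer matrix of rank 8; reducing to Smith normal form yields diagonal entries (1,1,1,1,1,1,1,1).

Reading off H_k = ker ∂_k / im ∂_{k+1}:

  H_0: rank C_0 − rank ∂_1 = 9 − 8 = 1, and the invariant factors of ∂_1 are all 1, so H_0 = Z.
  H_1: rank ker ∂_1 − rank ∂_2 = (12 − 8) − 0 = 4, and there is no ∂_2, so H_1 = Z^4.

H_0 = Z,  H_1 = Z^4.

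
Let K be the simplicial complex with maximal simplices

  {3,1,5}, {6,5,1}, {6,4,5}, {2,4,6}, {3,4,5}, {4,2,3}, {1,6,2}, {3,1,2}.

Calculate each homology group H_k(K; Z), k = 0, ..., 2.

H_0 = Z,  H_1 = 0,  H_2 = Z.

Take the total order 1 < 2 < 3 < 4 < 5 < 6 on the vertex set. Then K (dimension 2) consists of the simplices:

  0-simplices (6): [1], [2], [3], [4], [5], [6]
  1-simplices (12): [1,2], [1,3], [1,5], [1,6], [2,3], [2,4], [2,6], [3,4], [3,5], [4,5], [4,6], [5,6]
  2-simplices (8): [1,2,3], [1,2,6], [1,3,5], [1,5,6], [2,3,4], [2,4,6], [3,4,5], [4,5,6]

giving chain groups C_0 ≅ Z^6, C_1 ≅ Z^12, C_2 ≅ Z^8.

∂_1: C_1 → C_0 sends each edge [p,q] (with p < q) to q − p. For instance
  ∂[1,5] = [5] − [1].
The resulting 6×12 matrix has rank 5, and its Smith normal form has invariant factors (1,1,1,1,1).

Boundary ∂_2: C_2 → C_1 sends each 2-simplex [p,q,r] to [q,r] − [p,r] + [p,q]. For instance
  ∂[1,5,6] = [5,6] − [1,6] + [1,5],
  ∂[1,3,5] = [3,5] − [1,5] + [1,3].
The 12×8 boundary matrix has rank 7 and Smith normal form diag(1,1,1,1,1,1,1).

Computing H_k = (kernel of ∂_k) / (image of ∂_{k+1}):

  H_0: rank C_0 − rank ∂_1 = 6 − 5 = 1, and the invariant factors of ∂_1 are all 1, so H_0 ≅ Z.
  H_1: rank ker ∂_1 − rank ∂_2 = (12 − 5) − 7 = 0, and the invariant factors of ∂_2 are all 1, so H_1 ≅ 0.
  H_2: rank ker ∂_2 − rank ∂_3 = (8 − 7) − 0 = 1, and there is no ∂_3, so H_2 ≅ Z.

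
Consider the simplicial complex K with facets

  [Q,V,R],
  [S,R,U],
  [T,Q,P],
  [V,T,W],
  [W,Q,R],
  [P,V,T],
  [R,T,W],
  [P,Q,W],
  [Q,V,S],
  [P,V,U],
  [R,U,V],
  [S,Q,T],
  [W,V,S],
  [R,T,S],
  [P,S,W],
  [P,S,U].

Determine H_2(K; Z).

Order the vertices as P < Q < R < S < T < U < V < W. Listing each simplex with vertices in this order, K has dimension 2 with simplices:

  0-simplices (8): P, Q, R, S, T, U, V, W
  1-simplices (24): PQ, PS, PT, PU, PV, PW, QR, QS, QT, QV, QW, RS, RT, RU, RV, RW, ST, SU, SV, SW, TV, TW, UV, VW
  2-simplices (16): PQT, PQW, PSU, PSW, PTV, PUV, QRV, QRW, QST, QSV, RST, RSU, RTW, RUV, SVW, TVW

giving chain groups C_0 ≅ Z^8, C_1 ≅ Z^24, C_2 ≅ Z^16.

∂_1: C_1 → C_0 is given by ∂[p,q] = [q] − [p]. For instance
  ∂PU = U − P.
As a 8×24 matrix over Z this has rank 7, with invariant factors (1,1,1,1,1,1,1).

The boundary map ∂_2: C_2 → C_1 sends each 2-simplex [p,q,r] to [q,r] − [p,r] + [p,q]. For instance
  ∂RSU = SU − RU + RS,
  ∂QRW = RW − QW + QR.
This gives a 24×16 integer matrix of rank 15; reducing to Smith normal form yields diagonal entries (1,1,1,1,1,1,1,1,1,1,1,1,1,1,1).

Reading off H_k = ker ∂_k / im ∂_{k+1}:

  H_2: rank ker ∂_2 − rank ∂_3 = (16 − 15) − 0 = 1, and there is no ∂_3, so H_2 ≅ Z.

(K is a triangulation of the torus T^2.)

H_2 ≅ Z.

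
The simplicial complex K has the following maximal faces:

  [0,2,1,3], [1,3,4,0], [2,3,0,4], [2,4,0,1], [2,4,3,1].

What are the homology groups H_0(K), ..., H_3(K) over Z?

Order the vertices as 0 < 1 < 2 < 3 < 4. Listing each simplex with vertices in this order, K has dimension 3 with simplices:

  0-simplices (5): [0], [1], [2], [3], [4]
  1-simplices (10): [0,1], [0,2], [0,3], [0,4], [1,2], [1,3], [1,4], [2,3], [2,4], [3,4]
  2-simplices (10): [0,1,2], [0,1,3], [0,1,4], [0,2,3], [0,2,4], [0,3,4], [1,2,3], [1,2,4], [1,3,4], [2,3,4]
  3-simplices (5): [0,1,2,3], [0,1,2,4], [0,1,3,4], [0,2,3,4], [1,2,3,4]

Hence C_0 ≅ Z^5, C_1 ≅ Z^10, C_2 ≅ Z^10, C_3 ≅ Z^5.

Boundary ∂_1: C_1 → C_0 sends each edge [p,q] (with p < q) to q − p. For instance
  ∂[0,3] = [3] − [0].
The resulting 5×10 matrix has rank 4, and its Smith normal form has invariant factors (1,1,1,1).

Boundary ∂_2: C_2 → C_1 maps a triangle to the signed sum of its edges. For instance
  ∂[1,2,3] = [2,3] − [1,3] + [1,2],
  ∂[0,1,3] = [1,3] − [0,3] + [0,1].
This gives a 10×10 integer matrix of rank 6; reducing to Smith normal form yields diagonal entries (1,1,1,1,1,1).

Boundary ∂_3: C_3 → C_2 sends each 3-simplex σ to the alternating sum Σ_i (−1)^i (σ with its i-th vertex removed). For instance
  ∂[0,1,2,4] = [1,2,4] − [0,2,4] + [0,1,4] − [0,1,2],
  ∂[1,2,3,4] = [2,3,4] − [1,3,4] + [1,2,4] − [1,2,3].
The resulting 10×5 matrix has rank 4, and its Smith normal form has invariant factors (1,1,1,1).

From H_k ≅ ker(∂_k) / im(∂_{k+1}) we obtain:

  H_0: rank C_0 − rank ∂_1 = 5 − 4 = 1, and the invariant factors of ∂_1 are all 1, so H_0 = Z.
  H_1: rank ker ∂_1 − rank ∂_2 = (10 − 4) − 6 = 0, and the invariant factors of ∂_2 are all 1, so H_1 = 0.
  H_2: rank ker ∂_2 − rank ∂_3 = (10 − 6) − 4 = 0, and the invariant factors of ∂_3 are all 1, so H_2 = 0.
  H_3: rank ker ∂_3 − rank ∂_4 = (5 − 4) − 0 = 1, and there is no ∂_4, so H_3 = Z.

As a check, the Euler characteristic is 5 − 10 + 10 − 5 = 0, which agrees with 1 − 0 + 0 − 1 = 0.
(K is a triangulation of the 3-sphere S^3.)

H_0 ≅ Z,  H_1 = 0,  H_2 = 0,  H_3 ≅ Z.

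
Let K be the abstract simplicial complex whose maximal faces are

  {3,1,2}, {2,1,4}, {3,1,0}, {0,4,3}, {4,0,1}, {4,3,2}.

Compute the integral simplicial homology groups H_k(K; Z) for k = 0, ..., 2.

Fix the vertex order 0 < 1 < 2 < 3 < 4 and write every simplex with vertices in increasing order. Then dim K = 2 and the simplices of K are:

  0-simplices (5): [0], [1], [2], [3], [4]
  1-simplices (9): [0,1], [0,3], [0,4], [1,2], [1,3], [1,4], [2,3], [2,4], [3,4]
  2-simplices (6): [0,1,3], [0,1,4], [0,3,4], [1,2,3], [1,2,4], [2,3,4]

so the chain groups are C_0 ≅ Z^5, C_1 ≅ Z^9, C_2 ≅ Z^6.

∂_1: C_1 → C_0 maps an edge to its endpoints' difference, ∂[p,q] = q − p.
The resulting 5×9 matrix has rank 4, and its Smith normal form has invariant factors (1,1,1,1).

The boundary map ∂_2: C_2 → C_1 maps a triangle to the signed sum of its edges. For instance
  ∂[0,1,3] = [1,3] − [0,3] + [0,1],
  ∂[1,2,4] = [2,4] − [1,4] + [1,2].
The 9×6 boundary matrix has rank 5 and Smith normal form diag(1,1,1,1,1).

Reading off H_k = ker ∂_k / im ∂_{k+1}:

  H_0: rank C_0 − rank ∂_1 = 5 − 4 = 1, and the invariant factors of ∂_1 are all 1, so H_0 ≅ Z.
  H_1: rank ker ∂_1 − rank ∂_2 = (9 − 4) − 5 = 0, and the invariant factors of ∂_2 are all 1, so H_1 ≅ 0.
  H_2: rank ker ∂_2 − rank ∂_3 = (6 − 5) − 0 = 1, and there is no ∂_3, so H_2 ≅ Z.

As a check, the Euler characteristic is 5 − 9 + 6 = 2, which agrees with 1 − 0 + 1 = 2.

H_0 ≅ Z,  H_1 = 0,  H_2 ≅ Z.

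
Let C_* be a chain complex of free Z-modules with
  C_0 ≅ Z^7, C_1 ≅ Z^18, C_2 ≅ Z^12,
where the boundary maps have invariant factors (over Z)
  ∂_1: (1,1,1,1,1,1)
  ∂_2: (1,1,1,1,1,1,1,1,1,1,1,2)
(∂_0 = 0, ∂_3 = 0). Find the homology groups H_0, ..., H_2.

H_0 ≅ Z,  H_1 ≅ Z/2,  H_2 = 0.

H_0: b_0 = 7 − 0 − 6 = 1; torsion from ∂_1 factors > 1: none. So H_0 ≅ Z.
H_1: b_1 = 18 − 6 − 12 = 0; torsion from ∂_2 factors > 1: [2]. So H_1 ≅ Z/2.
H_2: b_2 = 12 − 12 − 0 = 0; torsion from ∂_3 factors > 1: none. So H_2 ≅ 0.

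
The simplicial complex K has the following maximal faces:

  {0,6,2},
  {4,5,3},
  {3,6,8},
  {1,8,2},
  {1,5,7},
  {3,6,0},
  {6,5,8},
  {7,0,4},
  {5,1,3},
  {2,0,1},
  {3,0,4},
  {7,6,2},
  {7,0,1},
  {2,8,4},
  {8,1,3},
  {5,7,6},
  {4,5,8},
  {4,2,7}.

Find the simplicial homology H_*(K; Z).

Take the total order 0 < 1 < 2 < 3 < 4 < 5 < 6 < 7 < 8 on the vertex set. Then K (dimension 2) consists of the simplices:

  0-simplices (9): [0], [1], [2], [3], [4], [5], [6], [7], [8]
  1-simplices (27): (27 of them)
  2-simplices (18): [0,1,2], [0,1,7], [0,2,6], [0,3,4], [0,3,6], [0,4,7], [1,2,8], [1,3,5], [1,3,8], [1,5,7], [2,4,7], [2,4,8], [2,6,7], [3,4,5], [3,6,8], [4,5,8], [5,6,7], [5,6,8]

giving chain groups C_0 ≅ Z^9, C_1 ≅ Z^27, C_2 ≅ Z^18.

∂_1: C_1 → C_0 sends each edge [p,q] (with p < q) to q − p.
This gives a 9×27 integer matrix of rank 8; reducing to Smith normal form yields diagonal entries (1,1,1,1,1,1,1,1).

Boundary ∂_2: C_2 → C_1 acts by ∂[p,q,r] = [q,r] − [p,r] + [p,q]. For instance
  ∂[0,4,7] = [4,7] − [0,7] + [0,4],
  ∂[0,3,4] = [3,4] − [0,4] + [0,3].
The resulting 27×18 matrix has rank 18, and its Smith normal form has invariant factors (1,1,1,1,1,1,1,1,1,1,1,1,1,1,1,1,1,2).

Now H_k = ker ∂_k / im ∂_{k+1}, so:

  H_0: rank C_0 − rank ∂_1 = 9 − 8 = 1, and the invariant factors of ∂_1 are all 1, so H_0 = Z.
  H_1: rank ker ∂_1 − rank ∂_2 = (27 − 8) − 18 = 1, and ∂_2 has invariant factor 2 > 1, so H_1 = Z ⊕ Z/2Z.
  H_2: rank ker ∂_2 − rank ∂_3 = (18 − 18) − 0 = 0, and there is no ∂_3, so H_2 = 0.

H_0 = Z,  H_1 = Z ⊕ Z/2Z,  H_2 = 0.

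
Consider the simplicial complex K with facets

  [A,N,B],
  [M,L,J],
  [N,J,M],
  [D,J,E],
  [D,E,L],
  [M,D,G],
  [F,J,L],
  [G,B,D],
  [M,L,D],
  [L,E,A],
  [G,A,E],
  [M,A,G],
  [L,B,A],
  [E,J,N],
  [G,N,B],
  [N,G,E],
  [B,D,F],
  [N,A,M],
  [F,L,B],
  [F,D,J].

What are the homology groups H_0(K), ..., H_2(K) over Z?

H_0 ≅ Z,  H_1 ≅ Z × Z/2,  H_2 = 0.

Fix the vertex order A < B < D < E < F < G < J < L < M < N and write every simplex with vertices in increasing order. Then dim K = 2 and the simplices of K are:

  0-simplices (10): A, B, D, E, F, G, J, L, M, N
  1-simplices (30): AB, AE, AG, AL, AM, AN, BD, BF, BG, BL, BN, DE, DF, DG, DJ, DL, DM, EG, EJ, EL, EN, FJ, FL, GM, GN, JL, JM, JN, LM, MN
  2-simplices (20): ABL, ABN, AEG, AEL, AGM, AMN, BDF, BDG, BFL, BGN, DEJ, DEL, DFJ, DGM, DLM, EGN, EJN, FJL, JLM, JMN

so the chain groups are C_0 ≅ Z^10, C_1 ≅ Z^30, C_2 ≅ Z^20.

Boundary ∂_1: C_1 → C_0 sends each edge [p,q] (with p < q) to q − p. For instance
  ∂EN = N − E.
The resulting 10×30 matrix has rank 9, and its Smith normal form has invariant factors (1,1,1,1,1,1,1,1,1).

Boundary ∂_2: C_2 → C_1 acts by ∂[p,q,r] = [q,r] − [p,r] + [p,q]. For instance
  ∂DLM = LM − DM + DL,
  ∂ABN = BN − AN + AB.
The resulting 30×20 matrix has rank 20, and its Smith normal form has invariant factors (1,1,1,1,1,1,1,1,1,1,1,1,1,1,1,1,1,1,1,2).

Computing H_k = (kernel of ∂_k) / (image of ∂_{k+1}):

  H_0: rank C_0 − rank ∂_1 = 10 − 9 = 1, and the invariant factors of ∂_1 are all 1, so H_0 ≅ Z.
  H_1: rank ker ∂_1 − rank ∂_2 = (30 − 9) − 20 = 1, and ∂_2 has invariant factor 2 > 1, so H_1 ≅ Z × Z/2.
  H_2: rank ker ∂_2 − rank ∂_3 = (20 − 20) − 0 = 0, and there is no ∂_3, so H_2 ≅ 0.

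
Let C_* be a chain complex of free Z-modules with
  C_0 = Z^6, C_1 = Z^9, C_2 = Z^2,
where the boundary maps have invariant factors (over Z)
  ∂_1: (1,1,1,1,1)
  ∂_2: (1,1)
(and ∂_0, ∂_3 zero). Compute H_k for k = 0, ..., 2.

H_0 = Z,  H_1 = Z^2,  H_2 = 0.

H_0: b_0 = 6 − 0 − 5 = 1; torsion from ∂_1 factors > 1: none. So H_0 = Z.
H_1: b_1 = 9 − 5 − 2 = 2; torsion from ∂_2 factors > 1: none. So H_1 = Z^2.
H_2: b_2 = 2 − 2 − 0 = 0; torsion from ∂_3 factors > 1: none. So H_2 = 0.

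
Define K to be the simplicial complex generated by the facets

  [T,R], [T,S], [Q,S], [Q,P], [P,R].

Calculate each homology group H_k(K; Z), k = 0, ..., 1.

H_0 ≅ Z,  H_1 ≅ Z.

We work with the vertex ordering P < Q < R < S < T. The simplices of K, each written with vertices in increasing order, are:

  0-simplices (5): P, Q, R, S, T
  1-simplices (5): PQ, PR, QS, RT, ST

so the chain groups are C_0 ≅ Z^5, C_1 ≅ Z^5.

The boundary map ∂_1: C_1 → C_0 maps an edge to its endpoints' difference, ∂[p,q] = q − p.
As a 5×5 matrix over Z this has rank 4, with invariant factors (1,1,1,1).

Reading off H_k = ker ∂_k / im ∂_{k+1}:

  H_0: rank C_0 − rank ∂_1 = 5 − 4 = 1, and the invariant factors of ∂_1 are all 1, so H_0 ≅ Z.
  H_1: rank ker ∂_1 − rank ∂_2 = (5 − 4) − 0 = 1, and there is no ∂_2, so H_1 ≅ Z.

(K is a triangulation of the circle S^1.)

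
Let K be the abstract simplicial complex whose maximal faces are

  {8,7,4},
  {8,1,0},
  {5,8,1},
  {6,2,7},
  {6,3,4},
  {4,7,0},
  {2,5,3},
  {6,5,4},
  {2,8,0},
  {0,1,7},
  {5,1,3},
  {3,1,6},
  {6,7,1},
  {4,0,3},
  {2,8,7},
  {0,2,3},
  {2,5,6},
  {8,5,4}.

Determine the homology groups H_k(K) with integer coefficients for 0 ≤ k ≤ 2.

H_0 = Z,  H_1 = Z ⊕ Z/2,  H_2 = 0.

Order the vertices as 0 < 1 < 2 < 3 < 4 < 5 < 6 < 7 < 8. Listing each simplex with vertices in this order, K has dimension 2 with simplices:

  0-simplices (9): [0], [1], [2], [3], [4], [5], [6], [7], [8]
  1-simplices (27): (27 of them)
  2-simplices (18): [0,1,7], [0,1,8], [0,2,3], [0,2,8], [0,3,4], [0,4,7], [1,3,5], [1,3,6], [1,5,8], [1,6,7], [2,3,5], [2,5,6], [2,6,7], [2,7,8], [3,4,6], [4,5,6], [4,5,8], [4,7,8]

so the chain groups are C_0 ≅ Z^9, C_1 ≅ Z^27, C_2 ≅ Z^18.

The boundary map ∂_1: C_1 → C_0 sends each edge [p,q] (with p < q) to q − p. For instance
  ∂[6,7] = [7] − [6].
As a 9×27 matrix over Z this has rank 8, with invariant factors (1,1,1,1,1,1,1,1).

∂_2: C_2 → C_1 sends each 2-simplex [p,q,r] to [q,r] − [p,r] + [p,q]. For instance
  ∂[1,5,8] = [5,8] − [1,8] + [1,5],
  ∂[2,7,8] = [7,8] − [2,8] + [2,7].
As a 27×18 matrix over Z this has rank 18, with invariant factors (1,1,1,1,1,1,1,1,1,1,1,1,1,1,1,1,1,2).

Now H_k = ker ∂_k / im ∂_{k+1}, so:

  H_0: rank C_0 − rank ∂_1 = 9 − 8 = 1, and the invariant factors of ∂_1 are all 1, so H_0 = Z.
  H_1: rank ker ∂_1 − rank ∂_2 = (27 − 8) − 18 = 1, and ∂_2 has invariant factor 2 > 1, so H_1 = Z ⊕ Z/2.
  H_2: rank ker ∂_2 − rank ∂_3 = (18 − 18) − 0 = 0, and there is no ∂_3, so H_2 = 0.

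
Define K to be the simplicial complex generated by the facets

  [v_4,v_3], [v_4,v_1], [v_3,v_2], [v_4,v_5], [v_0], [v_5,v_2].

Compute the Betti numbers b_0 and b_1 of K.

Order the vertices as v_0 < v_1 < v_2 < v_3 < v_4 < v_5. Listing each simplex with vertices in this order, K has dimension 1 with simplices:

  0-simplices (6): [v_0], [v_1], [v_2], [v_3], [v_4], [v_5]
  1-simplices (5): [v_1,v_4], [v_2,v_3], [v_2,v_5], [v_3,v_4], [v_4,v_5]

giving chain groups C_0 ≅ Z^6, C_1 ≅ Z^5.

∂_1: C_1 → C_0 maps an edge to its endpoints' difference, ∂[p,q] = q − p. For instance
  ∂[v_3,v_4] = [v_4] − [v_3].
The 6×5 boundary matrix has rank 4 and Smith normal form diag(1,1,1,1).

From H_k ≅ ker(∂_k) / im(∂_{k+1}) we obtain:

  H_0: rank C_0 − rank ∂_1 = 6 − 4 = 2, and the invariant factors of ∂_1 are all 1, so H_0 ≅ Z^2.
  H_1: rank ker ∂_1 − rank ∂_2 = (5 − 4) − 0 = 1, and there is no ∂_2, so H_1 ≅ Z.

Hence the Betti numbers are b_0 = 2, b_1 = 1.

b_0 = 2, b_1 = 1.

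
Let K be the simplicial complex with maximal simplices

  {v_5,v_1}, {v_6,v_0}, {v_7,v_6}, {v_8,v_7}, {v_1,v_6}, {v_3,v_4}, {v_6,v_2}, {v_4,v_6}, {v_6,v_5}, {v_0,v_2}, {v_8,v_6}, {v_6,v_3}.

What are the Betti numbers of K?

We work with the vertex ordering v_0 < v_1 < v_2 < v_3 < v_4 < v_5 < v_6 < v_7 < v_8. The simplices of K, each written with vertices in increasing order, are:

  0-simplices (9): [v_0], [v_1], [v_2], [v_3], [v_4], [v_5], [v_6], [v_7], [v_8]
  1-simplices (12): [v_0,v_2], [v_0,v_6], [v_1,v_5], [v_1,v_6], [v_2,v_6], [v_3,v_4], [v_3,v_6], [v_4,v_6], [v_5,v_6], [v_6,v_7], [v_6,v_8], [v_7,v_8]

so the chain groups are C_0 ≅ Z^9, C_1 ≅ Z^12.

Boundary ∂_1: C_1 → C_0 maps an edge to its endpoints' difference, ∂[p,q] = q − p. For instance
  ∂[v_1,v_5] = [v_5] − [v_1].
The 9×12 boundary matrix has rank 8 and Smith normal form diag(1,1,1,1,1,1,1,1).

Computing H_k = (kernel of ∂_k) / (image of ∂_{k+1}):

  H_0: rank C_0 − rank ∂_1 = 9 − 8 = 1, and the invariant factors of ∂_1 are all 1, so H_0 ≅ Z.
  H_1: rank ker ∂_1 − rank ∂_2 = (12 − 8) − 0 = 4, and there is no ∂_2, so H_1 ≅ Z^4.

(K is a triangulation of a wedge of 4 circles.)

Hence the Betti numbers are b_0 = 1, b_1 = 4.

b_0 = 1, b_1 = 4.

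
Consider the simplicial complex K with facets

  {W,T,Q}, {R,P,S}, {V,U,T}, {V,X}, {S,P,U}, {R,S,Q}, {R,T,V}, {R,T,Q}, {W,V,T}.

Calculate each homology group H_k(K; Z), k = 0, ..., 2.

Fix the vertex order P < Q < R < S < T < U < V < W < X and write every simplex with vertices in increasing order. Then dim K = 2 and the simplices of K are:

  0-simplices (9): P, Q, R, S, T, U, V, W, X
  1-simplices (17): PR, PS, PU, QR, QS, QT, QW, RS, RT, RV, SU, TU, TV, TW, UV, VW, VX
  2-simplices (8): PRS, PSU, QRS, QRT, QTW, RTV, TUV, TVW

so the chain groups are C_0 ≅ Z^9, C_1 ≅ Z^17, C_2 ≅ Z^8.

∂_1: C_1 → C_0 is given by ∂[p,q] = [q] − [p]. For instance
  ∂UV = V − U.
The 9×17 boundary matrix has rank 8 and Smith normal form diag(1,1,1,1,1,1,1,1).

∂_2: C_2 → C_1 sends each 2-simplex [p,q,r] to [q,r] − [p,r] + [p,q]. For instance
  ∂QTW = TW − QW + QT,
  ∂PSU = SU − PU + PS.
As a 17×8 matrix over Z this has rank 8, with invariant factors (1,1,1,1,1,1,1,1).

Now H_k = ker ∂_k / im ∂_{k+1}, so:

  H_0: rank C_0 − rank ∂_1 = 9 − 8 = 1, and the invariant factors of ∂_1 are all 1, so H_0 ≅ Z.
  H_1: rank ker ∂_1 − rank ∂_2 = (17 − 8) − 8 = 1, and the invariant factors of ∂_2 are all 1, so H_1 ≅ Z.
  H_2: rank ker ∂_2 − rank ∂_3 = (8 − 8) − 0 = 0, and there is no ∂_3, so H_2 ≅ 0.

As a check, the Euler characteristic is 9 − 17 + 8 = 0, which agrees with 1 − 1 + 0 = 0.

H_0 = Z,  H_1 = Z,  H_2 = 0.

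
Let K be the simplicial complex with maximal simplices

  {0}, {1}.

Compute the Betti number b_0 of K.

Fix the vertex order 0 < 1 and write every simplex with vertices in increasing order. Then dim K = 0 and the simplices of K are:

  0-simplices (2): [0], [1]

giving chain groups C_0 ≅ Z^2.

Computing H_k = (kernel of ∂_k) / (image of ∂_{k+1}):

  H_0: rank C_0 − rank ∂_1 = 2 − 0 = 2, and there is no ∂_1, so H_0 = Z^2.

Hence the Betti numbers are b_0 = 2.

b_0 = 2.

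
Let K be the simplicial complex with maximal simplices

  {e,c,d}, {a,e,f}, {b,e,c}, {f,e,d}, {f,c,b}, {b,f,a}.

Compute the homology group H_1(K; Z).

Take the total order a < b < c < d < e < f on the vertex set. Then K (dimension 2) consists of the simplices:

  0-simplices (6): a, b, c, d, e, f
  1-simplices (12): ab, ae, af, bc, be, bf, cd, ce, cf, de, df, ef
  2-simplices (6): abf, aef, bce, bcf, cde, def

giving chain groups C_0 ≅ Z^6, C_1 ≅ Z^12, C_2 ≅ Z^6.

Boundary ∂_1: C_1 → C_0 maps an edge to its endpoints' difference, ∂[p,q] = q − p. For instance
  ∂be = e − b.
The 6×12 boundary matrix has rank 5 and Smith normal form diag(1,1,1,1,1).

Boundary ∂_2: C_2 → C_1 maps a triangle to the signed sum of its edges. For instance
  ∂bcf = cf − bf + bc,
  ∂bce = ce − be + bc.
This gives a 12×6 integer matrix of rank 6; reducing to Smith normal form yields diagonal entries (1,1,1,1,1,1).

Reading off H_k = ker ∂_k / im ∂_{k+1}:

  H_1: rank ker ∂_1 − rank ∂_2 = (12 − 5) − 6 = 1, and the invariant factors of ∂_2 are all 1, so H_1 = Z.

(K is a triangulation of the cylinder S^1 x I.)

H_1 ≅ Z.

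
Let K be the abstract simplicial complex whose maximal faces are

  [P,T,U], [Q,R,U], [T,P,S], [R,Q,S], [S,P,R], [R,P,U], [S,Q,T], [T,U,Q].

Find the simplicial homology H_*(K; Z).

We work with the vertex ordering P < Q < R < S < T < U. The simplices of K, each written with vertices in increasing order, are:

  0-simplices (6): P, Q, R, S, T, U
  1-simplices (12): PR, PS, PT, PU, QR, QS, QT, QU, RS, RU, ST, TU
  2-simplices (8): PRS, PRU, PST, PTU, QRS, QRU, QST, QTU

so the chain groups are C_0 ≅ Z^6, C_1 ≅ Z^12, C_2 ≅ Z^8.

The boundary map ∂_1: C_1 → C_0 sends each edge [p,q] (with p < q) to q − p.
This gives a 6×12 integer matrix of rank 5; reducing to Smith normal form yields diagonal entries (1,1,1,1,1).

The boundary map ∂_2: C_2 → C_1 maps a triangle to the signed sum of its edges. For instance
  ∂PST = ST − PT + PS,
  ∂PTU = TU − PU + PT.
As a 12×8 matrix over Z this has rank 7, with invariant factors (1,1,1,1,1,1,1).

From H_k ≅ ker(∂_k) / im(∂_{k+1}) we obtain:

  H_0: rank C_0 − rank ∂_1 = 6 − 5 = 1, and the invariant factors of ∂_1 are all 1, so H_0 ≅ Z.
  H_1: rank ker ∂_1 − rank ∂_2 = (12 − 5) − 7 = 0, and the invariant factors of ∂_2 are all 1, so H_1 ≅ 0.
  H_2: rank ker ∂_2 − rank ∂_3 = (8 − 7) − 0 = 1, and there is no ∂_3, so H_2 ≅ Z.

H_0 = Z,  H_1 = 0,  H_2 = Z.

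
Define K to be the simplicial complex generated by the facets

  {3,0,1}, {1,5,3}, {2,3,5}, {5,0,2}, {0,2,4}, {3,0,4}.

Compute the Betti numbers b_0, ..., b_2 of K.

b_0 = 1, b_1 = 1, b_2 = 0.

Fix the vertex order 0 < 1 < 2 < 3 < 4 < 5 and write every simplex with vertices in increasing order. Then dim K = 2 and the simplices of K are:

  0-simplices (6): [0], [1], [2], [3], [4], [5]
  1-simplices (12): [0,1], [0,2], [0,3], [0,4], [0,5], [1,3], [1,5], [2,3], [2,4], [2,5], [3,4], [3,5]
  2-simplices (6): [0,1,3], [0,2,4], [0,2,5], [0,3,4], [1,3,5], [2,3,5]

so the chain groups are C_0 ≅ Z^6, C_1 ≅ Z^12, C_2 ≅ Z^6.

Boundary ∂_1: C_1 → C_0 maps an edge to its endpoints' difference, ∂[p,q] = q − p. For instance
  ∂[3,4] = [4] − [3].
As a 6×12 matrix over Z this has rank 5, with invariant factors (1,1,1,1,1).

Boundary ∂_2: C_2 → C_1 acts by ∂[p,q,r] = [q,r] − [p,r] + [p,q]. For instance
  ∂[2,3,5] = [3,5] − [2,5] + [2,3],
  ∂[0,2,4] = [2,4] − [0,4] + [0,2].
The 12×6 boundary matrix has rank 6 and Smith normal form diag(1,1,1,1,1,1).

Computing H_k = (kernel of ∂_k) / (image of ∂_{k+1}):

  H_0: rank C_0 − rank ∂_1 = 6 − 5 = 1, and the invariant factors of ∂_1 are all 1, so H_0 = Z.
  H_1: rank ker ∂_1 − rank ∂_2 = (12 − 5) − 6 = 1, and the invariant factors of ∂_2 are all 1, so H_1 = Z.
  H_2: rank ker ∂_2 − rank ∂_3 = (6 − 6) − 0 = 0, and there is no ∂_3, so H_2 = 0.

As a check, the Euler characteristic is 6 − 12 + 6 = 0, which agrees with 1 − 1 + 0 = 0.

Hence the Betti numbers are b_0 = 1, b_1 = 1, b_2 = 0.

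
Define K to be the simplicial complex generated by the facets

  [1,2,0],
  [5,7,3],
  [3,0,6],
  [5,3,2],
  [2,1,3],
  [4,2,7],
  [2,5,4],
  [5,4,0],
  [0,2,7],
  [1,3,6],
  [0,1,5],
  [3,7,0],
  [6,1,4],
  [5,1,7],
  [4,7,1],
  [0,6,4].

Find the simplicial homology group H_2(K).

We work with the vertex ordering 0 < 1 < 2 < 3 < 4 < 5 < 6 < 7. The simplices of K, each written with vertices in increasing order, are:

  0-simplices (8): [0], [1], [2], [3], [4], [5], [6], [7]
  1-simplices (24): (24 of them)
  2-simplices (16): [0,1,2], [0,1,5], [0,2,7], [0,3,6], [0,3,7], [0,4,5], [0,4,6], [1,2,3], [1,3,6], [1,4,6], [1,4,7], [1,5,7], [2,3,5], [2,4,5], [2,4,7], [3,5,7]

giving chain groups C_0 ≅ Z^8, C_1 ≅ Z^24, C_2 ≅ Z^16.

The boundary map ∂_1: C_1 → C_0 maps an edge to its endpoints' difference, ∂[p,q] = q − p.
This gives a 8×24 integer matrix of rank 7; reducing to Smith normal form yields diagonal entries (1,1,1,1,1,1,1).

The boundary map ∂_2: C_2 → C_1 maps a triangle to the signed sum of its edges. For instance
  ∂[1,4,7] = [4,7] − [1,7] + [1,4],
  ∂[0,4,5] = [4,5] − [0,5] + [0,4].
The 24×16 boundary matrix has rank 15 and Smith normal form diag(1,1,1,1,1,1,1,1,1,1,1,1,1,1,1).

Reading off H_k = ker ∂_k / im ∂_{k+1}:

  H_2: rank ker ∂_2 − rank ∂_3 = (16 − 15) − 0 = 1, and there is no ∂_3, so H_2 ≅ Z.

(K is a triangulation of the torus T^2.)

H_2 = Z.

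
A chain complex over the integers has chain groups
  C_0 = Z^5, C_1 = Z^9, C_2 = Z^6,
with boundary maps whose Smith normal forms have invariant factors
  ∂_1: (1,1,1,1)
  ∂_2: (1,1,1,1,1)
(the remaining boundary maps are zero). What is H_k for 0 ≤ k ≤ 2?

H_0: b_0 = 5 − 0 − 4 = 1; torsion from ∂_1 factors > 1: none. So H_0 = Z.
H_1: b_1 = 9 − 4 − 5 = 0; torsion from ∂_2 factors > 1: none. So H_1 = 0.
H_2: b_2 = 6 − 5 − 0 = 1; torsion from ∂_3 factors > 1: none. So H_2 = Z.

H_0 = Z,  H_1 = 0,  H_2 = Z.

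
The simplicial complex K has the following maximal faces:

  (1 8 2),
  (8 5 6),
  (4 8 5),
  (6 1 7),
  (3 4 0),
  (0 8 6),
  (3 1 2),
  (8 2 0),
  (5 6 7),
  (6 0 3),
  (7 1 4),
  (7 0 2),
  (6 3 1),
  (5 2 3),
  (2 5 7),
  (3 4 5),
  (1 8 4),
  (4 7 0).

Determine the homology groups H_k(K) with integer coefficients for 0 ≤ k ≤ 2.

H_0 ≅ Z,  H_1 ≅ Z^2,  H_2 ≅ Z.

Order the vertices as 0 < 1 < 2 < 3 < 4 < 5 < 6 < 7 < 8. Listing each simplex with vertices in this order, K has dimension 2 with simplices:

  0-simplices (9): [0], [1], [2], [3], [4], [5], [6], [7], [8]
  1-simplices (27): (27 of them)
  2-simplices (18): [0,2,7], [0,2,8], [0,3,4], [0,3,6], [0,4,7], [0,6,8], [1,2,3], [1,2,8], [1,3,6], [1,4,7], [1,4,8], [1,6,7], [2,3,5], [2,5,7], [3,4,5], [4,5,8], [5,6,7], [5,6,8]

so the chain groups are C_0 ≅ Z^9, C_1 ≅ Z^27, C_2 ≅ Z^18.

Boundary ∂_1: C_1 → C_0 sends each edge [p,q] (with p < q) to q − p.
This gives a 9×27 integer matrix of rank 8; reducing to Smith normal form yields diagonal entries (1,1,1,1,1,1,1,1).

Boundary ∂_2: C_2 → C_1 acts by ∂[p,q,r] = [q,r] − [p,r] + [p,q]. For instance
  ∂[5,6,7] = [6,7] − [5,7] + [5,6],
  ∂[1,6,7] = [6,7] − [1,7] + [1,6].
As a 27×18 matrix over Z this has rank 17, with invariant factors (1,1,1,1,1,1,1,1,1,1,1,1,1,1,1,1,1).

Reading off H_k = ker ∂_k / im ∂_{k+1}:

  H_0: rank C_0 − rank ∂_1 = 9 − 8 = 1, and the invariant factors of ∂_1 are all 1, so H_0 = Z.
  H_1: rank ker ∂_1 − rank ∂_2 = (27 − 8) − 17 = 2, and the invariant factors of ∂_2 are all 1, so H_1 = Z^2.
  H_2: rank ker ∂_2 − rank ∂_3 = (18 − 17) − 0 = 1, and there is no ∂_3, so H_2 = Z.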